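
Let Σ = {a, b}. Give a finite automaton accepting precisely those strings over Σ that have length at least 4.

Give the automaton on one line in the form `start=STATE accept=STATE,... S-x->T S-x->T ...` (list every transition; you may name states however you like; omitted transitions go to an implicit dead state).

start=S0 accept=S4,S5 S0-a->S1 S0-b->S1 S1-a->S2 S1-b->S2 S2-a->S3 S2-b->S3 S3-a->S4 S3-b->S4 S4-a->S5 S4-b->S5 S5-a->S5 S5-b->S5

Count input length up to 5: every symbol moves from S0 toward S5, which means 'more than 4' and absorbs. Accept from {S4, S5}.
6 states suffice.
        a   b  
>  S0   S1  S1 
   S1   S2  S2 
   S2   S3  S3 
   S3   S4  S4 
 * S4   S5  S5 
 * S5   S5  S5 
(> = start, * = accepting)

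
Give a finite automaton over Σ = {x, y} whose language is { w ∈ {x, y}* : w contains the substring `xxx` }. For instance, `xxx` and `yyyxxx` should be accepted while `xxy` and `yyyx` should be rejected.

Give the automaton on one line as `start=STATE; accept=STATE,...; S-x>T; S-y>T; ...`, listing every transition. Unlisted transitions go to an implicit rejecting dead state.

Track how much of `xxx` has been matched so far: state q0 is no progress, q3 is the absorbing accept state reached once `xxx` has occurred. Intermediate states record partial matches; on a mismatch, fall back to the longest reusable overlap.
A 4-state machine:
        x   y  
>  q0   q1  q0 
   q1   q2  q0 
   q2   q3  q0 
 * q3   q3  q3 
(> = start, * = accepting)

start=q0; accept=q3; q0-x>q1; q0-y>q0; q1-x>q2; q1-y>q0; q2-x>q3; q2-y>q0; q3-x>q3; q3-y>q3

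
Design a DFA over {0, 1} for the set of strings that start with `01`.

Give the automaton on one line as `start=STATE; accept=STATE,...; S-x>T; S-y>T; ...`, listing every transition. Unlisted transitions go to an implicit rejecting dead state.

start=q0; accept=q2; q0-0>q1; q0-1>q3; q1-0>q3; q1-1>q2; q2-0>q2; q2-1>q2; q3-0>q3; q3-1>q3

Walk along `01` while the input agrees: from q0 take `0` to q1, and so on. Any deviation drops to the rejecting sink q3. Once q2 is reached the prefix is confirmed and every continuation is accepted.
A 4-state machine:
        0   1  
>  q0   q1  q3 
   q1   q3  q2 
 * q2   q2  q2 
   q3   q3  q3 
(> = start, * = accepting)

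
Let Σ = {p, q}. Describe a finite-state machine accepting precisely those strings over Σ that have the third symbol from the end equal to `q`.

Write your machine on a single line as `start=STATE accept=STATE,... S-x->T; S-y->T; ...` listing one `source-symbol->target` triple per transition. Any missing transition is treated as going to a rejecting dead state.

start=s0; accept=s11,s12,s13,s14; s0-p->s1; s0-q->s2; s1-p->s3; s1-q->s4; s2-p->s5; s2-q->s6; s3-p->s7; s3-q->s8; s4-p->s9; s4-q->s10; s5-p->s11; s5-q->s12; s6-p->s13; s6-q->s14; s7-p->s7; s7-q->s8; s8-p->s9; s8-q->s10; s9-p->s11; s9-q->s12; s10-p->s13; s10-q->s14; s11-p->s7; s11-q->s8; s12-p->s9; s12-q->s10; s13-p->s11; s13-q->s12; s14-p->s13; s14-q->s14

Because acceptance depends on a position counted from the end, the machine has to buffer the most recent 3 symbols. Make each state the string of the last up-to-3 symbols read; on input `x` shift the window left and append `x`. Accept when the buffered window has length 3 and begins with `q`.
          p    q  
>  s0     s1   s2 
   s1     s3   s4 
   s2     s5   s6 
   s3     s7   s8 
   s4     s9  s10 
   s5    s11  s12 
   s6    s13  s14 
   s7     s7   s8 
   s8     s9  s10 
   s9    s11  s12 
   s10   s13  s14 
 * s11    s7   s8 
 * s12    s9  s10 
 * s13   s11  s12 
 * s14   s13  s14 
(> = start, * = accepting)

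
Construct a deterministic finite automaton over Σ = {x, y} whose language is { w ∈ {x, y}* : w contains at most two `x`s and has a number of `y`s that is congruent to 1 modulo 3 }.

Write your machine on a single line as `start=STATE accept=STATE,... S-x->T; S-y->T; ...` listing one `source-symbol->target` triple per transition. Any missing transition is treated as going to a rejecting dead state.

Handle the two conditions separately and then intersect. One (4 states) tracks the count of `x`s, saturating at 3; the other (3 states) tracks the count of `y`s modulo 3. Each combined state is a pair, one component from each; accept when both components accept.
With 12 states:
       x  y 
>  A   B  C 
   B   D  E 
 * C   E  F 
   D   G  H 
 * E   H  I 
   F   I  A 
   G   G  J 
 * H   J  K 
   I   K  B 
   J   J  L 
   K   L  D 
   L   L  G 
(> = start, * = accepting)

start=A; accept=C,E,H; A-x->B; A-y->C; B-x->D; B-y->E; C-x->E; C-y->F; D-x->G; D-y->H; E-x->H; E-y->I; F-x->I; F-y->A; G-x->G; G-y->J; H-x->J; H-y->K; I-x->K; I-y->B; J-x->J; J-y->L; K-x->L; K-y->D; L-x->L; L-y->G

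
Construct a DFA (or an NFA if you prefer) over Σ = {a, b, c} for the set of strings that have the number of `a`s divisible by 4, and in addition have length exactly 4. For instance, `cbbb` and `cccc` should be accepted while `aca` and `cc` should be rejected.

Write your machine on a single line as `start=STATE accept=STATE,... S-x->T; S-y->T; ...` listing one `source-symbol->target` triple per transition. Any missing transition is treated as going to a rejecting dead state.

start=q0; accept=q8; q0-a->q1; q0-b->q2; q0-c->q2; q1-a->q3; q1-b->q4; q1-c->q4; q2-a->q4; q2-b->q5; q2-c->q5; q3-a->q6; q3-b->q4; q3-c->q4; q4-a->q4; q4-b->q4; q4-c->q4; q5-a->q4; q5-b->q7; q5-c->q7; q6-a->q8; q6-b->q4; q6-c->q4; q7-a->q4; q7-b->q8; q7-c->q8; q8-a->q4; q8-b->q4; q8-c->q4

Handle the two conditions separately and then intersect. The first has 4 states tracking the count of `a`s modulo 4; the second has 6 states tracking the input length, saturating at 5. A product state is a pair (one from each), accepting exactly when both do. After merging equivalent states the machine shrinks.
A 9-state machine:
        a   b   c  
>  q0   q1  q2  q2 
   q1   q3  q4  q4 
   q2   q4  q5  q5 
   q3   q6  q4  q4 
   q4   q4  q4  q4 
   q5   q4  q7  q7 
   q6   q8  q4  q4 
   q7   q4  q8  q8 
 * q8   q4  q4  q4 
(> = start, * = accepting)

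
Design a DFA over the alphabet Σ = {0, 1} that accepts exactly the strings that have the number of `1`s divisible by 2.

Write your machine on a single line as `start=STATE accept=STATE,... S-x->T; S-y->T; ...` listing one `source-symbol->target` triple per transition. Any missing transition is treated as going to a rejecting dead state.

start=q0; accept=q0; q0-0->q0; q0-1->q1; q1-0->q1; q1-1->q0

The only thing that matters is how many `1`s have appeared, reduced mod 2. Use one state per residue: q0 for 0, …, q1 for 1. Reading `1` moves to the next residue; anything else stays put. q0 is accepting.
        0   1  
>* q0   q0  q1 
   q1   q1  q0 
(> = start, * = accepting)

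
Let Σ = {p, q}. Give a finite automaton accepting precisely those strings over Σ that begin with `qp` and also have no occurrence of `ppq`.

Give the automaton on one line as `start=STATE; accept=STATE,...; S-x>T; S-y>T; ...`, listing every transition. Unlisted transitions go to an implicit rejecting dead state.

start=S0; accept=S5,S7,S8; S0-p>S1; S0-q>S2; S1-p>S3; S1-q>S4; S2-p>S5; S2-q>S4; S3-p>S3; S3-q>S6; S4-p>S1; S4-q>S4; S5-p>S7; S5-q>S8; S6-p>S6; S6-q>S6; S7-p>S7; S7-q>S9; S8-p>S5; S8-q>S8; S9-p>S9; S9-q>S9

Handle the two conditions separately and then intersect. One (4 states) tracks whether the input so far still matches the prefix `qp`; the other (4 states) tracks partial matches of the forbidden pattern `ppq`. Each combined state is a pair, one component from each; accept when both components accept.
        p   q  
>  S0   S1  S2 
   S1   S3  S4 
   S2   S5  S4 
   S3   S3  S6 
   S4   S1  S4 
 * S5   S7  S8 
   S6   S6  S6 
 * S7   S7  S9 
 * S8   S5  S8 
   S9   S9  S9 
(> = start, * = accepting)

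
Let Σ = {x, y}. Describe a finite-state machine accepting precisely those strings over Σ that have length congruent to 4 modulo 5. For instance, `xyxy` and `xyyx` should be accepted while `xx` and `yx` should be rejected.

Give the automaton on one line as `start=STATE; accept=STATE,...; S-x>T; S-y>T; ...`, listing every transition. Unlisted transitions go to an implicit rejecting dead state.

Only the length mod 5 matters, so use a 5-cycle: from any state, every input symbol moves to the next state, wrapping s4 back to s0. Mark s4 accepting.
5 states suffice.
        x   y  
>  s0   s1  s1 
   s1   s2  s2 
   s2   s3  s3 
   s3   s4  s4 
 * s4   s0  s0 
(> = start, * = accepting)

start=s0; accept=s4; s0-x>s1; s0-y>s1; s1-x>s2; s1-y>s2; s2-x>s3; s2-y>s3; s3-x>s4; s3-y>s4; s4-x>s0; s4-y>s0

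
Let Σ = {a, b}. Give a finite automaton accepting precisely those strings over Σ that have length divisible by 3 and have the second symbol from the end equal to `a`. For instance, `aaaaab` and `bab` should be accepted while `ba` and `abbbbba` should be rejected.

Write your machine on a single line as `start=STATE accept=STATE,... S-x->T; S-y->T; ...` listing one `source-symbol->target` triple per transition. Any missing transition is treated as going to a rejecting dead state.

Handle the two conditions separately and then intersect. The first has 3 states tracking the input length modulo 3; the second has 7 states tracking the last 2 symbols read. A product state is a pair (one from each), accepting exactly when both do.
          a    b  
>  q0     q1   q2 
   q1     q3   q4 
   q2     q5   q6 
   q3     q7   q8 
   q4     q9  q10 
   q5     q7   q8 
   q6     q9  q10 
 * q7    q11  q12 
 * q8    q13  q14 
   q9    q11  q12 
   q10   q13  q14 
   q11    q3   q4 
   q12    q5   q6 
   q13    q3   q4 
   q14    q5   q6 
(> = start, * = accepting)

start=q0; accept=q7,q8; q0-a->q1; q0-b->q2; q1-a->q3; q1-b->q4; q2-a->q5; q2-b->q6; q3-a->q7; q3-b->q8; q4-a->q9; q4-b->q10; q5-a->q7; q5-b->q8; q6-a->q9; q6-b->q10; q7-a->q11; q7-b->q12; q8-a->q13; q8-b->q14; q9-a->q11; q9-b->q12; q10-a->q13; q10-b->q14; q11-a->q3; q11-b->q4; q12-a->q5; q12-b->q6; q13-a->q3; q13-b->q4; q14-a->q5; q14-b->q6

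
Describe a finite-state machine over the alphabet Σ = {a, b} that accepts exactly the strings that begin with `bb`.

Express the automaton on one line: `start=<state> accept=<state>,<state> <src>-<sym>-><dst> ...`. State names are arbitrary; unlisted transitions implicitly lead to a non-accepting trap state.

start=S0 accept=S2 S0-a->S3 S0-b->S1 S1-a->S3 S1-b->S2 S2-a->S2 S2-b->S2 S3-a->S3 S3-b->S3

Check the first 2 symbols one by one: S0 through S1 record how many have matched `bb` so far; any wrong symbol goes to the dead state S3. After all 2 match we enter the accepting sink S2.
        a   b  
>  S0   S3  S1 
   S1   S3  S2 
 * S2   S2  S2 
   S3   S3  S3 
(> = start, * = accepting)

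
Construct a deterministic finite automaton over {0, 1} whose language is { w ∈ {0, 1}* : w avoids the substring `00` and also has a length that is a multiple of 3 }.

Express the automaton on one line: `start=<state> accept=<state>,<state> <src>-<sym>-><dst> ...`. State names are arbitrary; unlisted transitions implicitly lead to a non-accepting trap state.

start=S0 accept=S0,S6 S0-0->S1 S0-1->S2 S1-0->S3 S1-1->S4 S2-0->S5 S2-1->S4 S3-0->S3 S3-1->S3 S4-0->S6 S4-1->S0 S5-0->S3 S5-1->S0 S6-0->S3 S6-1->S2

Handle the two conditions separately and then intersect. One (3 states) tracks partial matches of the forbidden pattern `00`; the other (3 states) tracks the input length modulo 3. Each combined state is a pair, one component from each; accept when both components accept. Equivalent product states are then merged.
7 states suffice.
        0   1  
>* S0   S1  S2 
   S1   S3  S4 
   S2   S5  S4 
   S3   S3  S3 
   S4   S6  S0 
   S5   S3  S0 
 * S6   S3  S2 
(> = start, * = accepting)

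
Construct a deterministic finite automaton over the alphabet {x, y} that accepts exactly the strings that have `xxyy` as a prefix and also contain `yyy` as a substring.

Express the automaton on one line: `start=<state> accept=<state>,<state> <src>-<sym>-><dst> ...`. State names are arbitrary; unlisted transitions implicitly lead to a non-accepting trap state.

start=A accept=H A-x->B A-y->C B-x->D B-y->C C-x->C C-y->C D-x->C D-y->E E-x->C E-y->F F-x->G F-y->H G-x->G G-y->I H-x->H H-y->H I-x->G I-y->F

Run two small machines in parallel and take their product. The first has 6 states tracking whether the input so far still matches the prefix `xxyy`; the second has 4 states tracking whether and how much of `yyy` has been seen. A product state is a pair (one from each), accepting exactly when both do. Minimizing collapses redundant product states.
With 9 states:
       x  y 
>  A   B  C 
   B   D  C 
   C   C  C 
   D   C  E 
   E   C  F 
   F   G  H 
   G   G  I 
 * H   H  H 
   I   G  F 
(> = start, * = accepting)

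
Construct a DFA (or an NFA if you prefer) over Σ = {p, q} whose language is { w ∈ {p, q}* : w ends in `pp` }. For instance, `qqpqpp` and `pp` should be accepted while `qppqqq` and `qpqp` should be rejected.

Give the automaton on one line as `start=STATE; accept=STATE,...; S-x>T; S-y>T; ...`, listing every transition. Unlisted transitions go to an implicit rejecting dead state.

Remember how much of `pp` the current input suffix matches. State s0 means no match yet; s1 means the last symbol is `p`; s2 means the last 2 symbols are `pp`. Only s2 accepts. On a mismatch, fall back to the longest proper suffix that is still a prefix of `pp`.
A 3-state machine:
        p   q  
>  s0   s1  s0 
   s1   s2  s0 
 * s2   s2  s0 
(> = start, * = accepting)

start=s0; accept=s2; s0-p>s1; s0-q>s0; s1-p>s2; s1-q>s0; s2-p>s2; s2-q>s0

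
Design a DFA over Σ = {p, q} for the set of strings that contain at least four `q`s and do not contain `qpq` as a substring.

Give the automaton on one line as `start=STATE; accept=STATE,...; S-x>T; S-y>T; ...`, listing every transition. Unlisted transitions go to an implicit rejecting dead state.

Handle the two conditions separately and then intersect. The first has 6 states tracking the count of `q`s, saturating at 5; the second has 4 states tracking partial matches of the forbidden pattern `qpq`. A product state is a pair (one from each), accepting exactly when both do. After merging equivalent states the machine shrinks.
14 states suffice.
          p    q  
>  s0     s0   s1 
   s1     s2   s3 
   s2     s4   s5 
   s3     s6   s7 
   s4     s4   s3 
   s5     s5   s5 
   s6     s8   s5 
   s7     s9  s10 
   s8     s8   s7 
   s9    s11   s5 
 * s10   s12  s10 
   s11   s11  s10 
 * s12   s13   s5 
 * s13   s13  s10 
(> = start, * = accepting)

start=s0; accept=s10,s12,s13; s0-p>s0; s0-q>s1; s1-p>s2; s1-q>s3; s2-p>s4; s2-q>s5; s3-p>s6; s3-q>s7; s4-p>s4; s4-q>s3; s5-p>s5; s5-q>s5; s6-p>s8; s6-q>s5; s7-p>s9; s7-q>s10; s8-p>s8; s8-q>s7; s9-p>s11; s9-q>s5; s10-p>s12; s10-q>s10; s11-p>s11; s11-q>s10; s12-p>s13; s12-q>s5; s13-p>s13; s13-q>s10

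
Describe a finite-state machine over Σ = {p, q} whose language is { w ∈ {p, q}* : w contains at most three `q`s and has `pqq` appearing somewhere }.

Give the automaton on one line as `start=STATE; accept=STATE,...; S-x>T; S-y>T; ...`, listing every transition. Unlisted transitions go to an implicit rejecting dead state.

Build one automaton per condition and run them in lockstep. The first has 5 states tracking the count of `q`s, saturating at 4; the second has 4 states tracking whether and how much of `pqq` has been seen. A product state is a pair (one from each), accepting exactly when both do. Minimizing collapses redundant product states.
9 states suffice.
       p  q 
>  A   B  C 
   B   B  D 
   C   E  F 
   D   E  G 
   E   E  H 
   F   F  F 
 * G   G  I 
   H   F  I 
 * I   I  F 
(> = start, * = accepting)

start=A; accept=G,I; A-p>B; A-q>C; B-p>B; B-q>D; C-p>E; C-q>F; D-p>E; D-q>G; E-p>E; E-q>H; F-p>F; F-q>F; G-p>G; G-q>I; H-p>F; H-q>I; I-p>I; I-q>F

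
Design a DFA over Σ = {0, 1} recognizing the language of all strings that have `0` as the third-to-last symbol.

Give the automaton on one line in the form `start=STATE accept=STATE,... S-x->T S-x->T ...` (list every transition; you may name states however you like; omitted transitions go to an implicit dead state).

start=q0 accept=q7,q8,q9,q10 q0-0->q1 q0-1->q2 q1-0->q3 q1-1->q4 q2-0->q5 q2-1->q6 q3-0->q7 q3-1->q8 q4-0->q9 q4-1->q10 q5-0->q11 q5-1->q12 q6-0->q13 q6-1->q14 q7-0->q7 q7-1->q8 q8-0->q9 q8-1->q10 q9-0->q11 q9-1->q12 q10-0->q13 q10-1->q14 q11-0->q7 q11-1->q8 q12-0->q9 q12-1->q10 q13-0->q11 q13-1->q12 q14-0->q13 q14-1->q14

Because acceptance depends on a position counted from the end, the machine has to buffer the most recent 3 symbols. Make each state the string of the last up-to-3 symbols read; on input `x` shift the window left and append `x`. Accept when the buffered window has length 3 and begins with `0`.
15 states suffice.
          0    1  
>  q0     q1   q2 
   q1     q3   q4 
   q2     q5   q6 
   q3     q7   q8 
   q4     q9  q10 
   q5    q11  q12 
   q6    q13  q14 
 * q7     q7   q8 
 * q8     q9  q10 
 * q9    q11  q12 
 * q10   q13  q14 
   q11    q7   q8 
   q12    q9  q10 
   q13   q11  q12 
   q14   q13  q14 
(> = start, * = accepting)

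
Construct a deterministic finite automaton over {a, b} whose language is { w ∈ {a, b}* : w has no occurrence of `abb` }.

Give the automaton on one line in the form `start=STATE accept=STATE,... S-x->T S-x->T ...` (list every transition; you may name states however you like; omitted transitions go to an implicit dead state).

This is the complement of 'contains `abb`'. Use the same substring-matching states — q0 through q3 holding how much of `abb` has just been matched — but flip the accepting set: everything except the trap q3 accepts.
With 4 states:
        a   b  
>* q0   q1  q0 
 * q1   q1  q2 
 * q2   q1  q3 
   q3   q3  q3 
(> = start, * = accepting)

start=q0 accept=q0,q1,q2 q0-a->q1 q0-b->q0 q1-a->q1 q1-b->q2 q2-a->q1 q2-b->q3 q3-a->q3 q3-b->q3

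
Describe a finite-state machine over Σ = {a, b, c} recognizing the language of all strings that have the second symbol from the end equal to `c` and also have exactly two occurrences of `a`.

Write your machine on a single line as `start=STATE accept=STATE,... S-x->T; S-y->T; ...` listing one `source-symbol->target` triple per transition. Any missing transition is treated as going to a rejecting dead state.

start=s0; accept=s6,s7; s0-a->s1; s0-b->s0; s0-c->s0; s1-a->s2; s1-b->s1; s1-c->s3; s2-a->s4; s2-b->s2; s2-c->s5; s3-a->s6; s3-b->s1; s3-c->s3; s4-a->s4; s4-b->s4; s4-c->s4; s5-a->s4; s5-b->s6; s5-c->s7; s6-a->s4; s6-b->s2; s6-c->s5; s7-a->s4; s7-b->s6; s7-c->s7

Run two small machines in parallel and take their product. The first has 13 states tracking the last 2 symbols read; the second has 4 states tracking the count of `a`s, saturating at 3. A product state is a pair (one from each), accepting exactly when both do. Minimizing collapses redundant product states.
An 8-state machine:
        a   b   c  
>  s0   s1  s0  s0 
   s1   s2  s1  s3 
   s2   s4  s2  s5 
   s3   s6  s1  s3 
   s4   s4  s4  s4 
   s5   s4  s6  s7 
 * s6   s4  s2  s5 
 * s7   s4  s6  s7 
(> = start, * = accepting)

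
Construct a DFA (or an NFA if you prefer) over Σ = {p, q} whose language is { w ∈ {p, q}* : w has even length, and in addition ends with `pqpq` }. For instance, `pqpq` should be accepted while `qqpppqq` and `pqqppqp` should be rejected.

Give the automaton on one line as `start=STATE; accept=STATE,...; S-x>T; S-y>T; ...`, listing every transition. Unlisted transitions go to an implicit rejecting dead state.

Handle the two conditions separately and then intersect. The first has 2 states tracking the input length modulo 2; the second has 5 states tracking how much of the suffix `pqpq` has currently been matched. A product state is a pair (one from each), accepting exactly when both do. Equivalent product states are then merged.
A 6-state machine:
        p   q  
>  s0   s1  s2 
   s1   s0  s3 
   s2   s0  s0 
   s3   s4  s2 
   s4   s0  s5 
 * s5   s4  s2 
(> = start, * = accepting)

start=s0; accept=s5; s0-p>s1; s0-q>s2; s1-p>s0; s1-q>s3; s2-p>s0; s2-q>s0; s3-p>s4; s3-q>s2; s4-p>s0; s4-q>s5; s5-p>s4; s5-q>s2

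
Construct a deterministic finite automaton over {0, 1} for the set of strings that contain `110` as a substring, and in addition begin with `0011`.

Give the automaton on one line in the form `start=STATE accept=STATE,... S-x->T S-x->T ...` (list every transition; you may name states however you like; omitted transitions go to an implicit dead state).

start=q0 accept=q9 q0-0->q1 q0-1->q2 q1-0->q3 q1-1->q2 q2-0->q4 q2-1->q5 q3-0->q4 q3-1->q6 q4-0->q4 q4-1->q2 q5-0->q7 q5-1->q5 q6-0->q4 q6-1->q8 q7-0->q7 q7-1->q7 q8-0->q9 q8-1->q8 q9-0->q9 q9-1->q9

Build one automaton per condition and run them in lockstep. One (4 states) tracks whether and how much of `110` has been seen; the other (6 states) tracks whether the input so far still matches the prefix `0011`. Each combined state is a pair, one component from each; accept when both components accept.
A 10-state machine:
        0   1  
>  q0   q1  q2 
   q1   q3  q2 
   q2   q4  q5 
   q3   q4  q6 
   q4   q4  q2 
   q5   q7  q5 
   q6   q4  q8 
   q7   q7  q7 
   q8   q9  q8 
 * q9   q9  q9 
(> = start, * = accepting)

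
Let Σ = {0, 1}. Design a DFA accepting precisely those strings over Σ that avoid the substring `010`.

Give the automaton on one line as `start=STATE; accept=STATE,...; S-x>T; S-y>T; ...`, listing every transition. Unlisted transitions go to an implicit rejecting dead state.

Track partial matches of the forbidden pattern `010`. State q3 is a dead state reached once `010` has occurred; every other state accepts. q0 means no part of `010` is currently matched.
With 4 states:
        0   1  
>* q0   q1  q0 
 * q1   q1  q2 
 * q2   q3  q0 
   q3   q3  q3 
(> = start, * = accepting)

start=q0; accept=q0,q1,q2; q0-0>q1; q0-1>q0; q1-0>q1; q1-1>q2; q2-0>q3; q2-1>q0; q3-0>q3; q3-1>q3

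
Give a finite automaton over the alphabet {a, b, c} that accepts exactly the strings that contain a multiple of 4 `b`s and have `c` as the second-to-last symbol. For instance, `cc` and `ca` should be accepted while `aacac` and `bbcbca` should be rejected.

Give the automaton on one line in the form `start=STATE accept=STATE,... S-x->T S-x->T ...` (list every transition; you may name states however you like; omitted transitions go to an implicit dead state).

Build one automaton per condition and run them in lockstep. One (4 states) tracks the count of `b`s modulo 4; the other (13 states) tracks the last 2 symbols read. Each combined state is a pair, one component from each; accept when both components accept. Minimizing collapses redundant product states.
8 states suffice.
        a   b   c  
>  q0   q0  q1  q2 
   q1   q1  q3  q1 
   q2   q4  q1  q5 
   q3   q3  q6  q3 
 * q4   q0  q1  q2 
 * q5   q4  q1  q5 
   q6   q6  q0  q7 
   q7   q6  q4  q7 
(> = start, * = accepting)

start=q0 accept=q4,q5 q0-a->q0 q0-b->q1 q0-c->q2 q1-a->q1 q1-b->q3 q1-c->q1 q2-a->q4 q2-b->q1 q2-c->q5 q3-a->q3 q3-b->q6 q3-c->q3 q4-a->q0 q4-b->q1 q4-c->q2 q5-a->q4 q5-b->q1 q5-c->q5 q6-a->q6 q6-b->q0 q6-c->q7 q7-a->q6 q7-b->q4 q7-c->q7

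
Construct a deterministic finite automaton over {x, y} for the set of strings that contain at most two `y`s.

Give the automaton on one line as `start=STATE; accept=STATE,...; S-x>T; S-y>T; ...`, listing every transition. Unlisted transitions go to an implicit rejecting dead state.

Count `y`s, saturating at 3: states q0 through q2 mean 0 through 2 `y`s seen; q3 means more than 2. Each `y` increments (capped at q3); other symbols loop. Accept from {q0, q1, q2}.
With 4 states:
        x   y  
>* q0   q0  q1 
 * q1   q1  q2 
 * q2   q2  q3 
   q3   q3  q3 
(> = start, * = accepting)

start=q0; accept=q0,q1,q2; q0-x>q0; q0-y>q1; q1-x>q1; q1-y>q2; q2-x>q2; q2-y>q3; q3-x>q3; q3-y>q3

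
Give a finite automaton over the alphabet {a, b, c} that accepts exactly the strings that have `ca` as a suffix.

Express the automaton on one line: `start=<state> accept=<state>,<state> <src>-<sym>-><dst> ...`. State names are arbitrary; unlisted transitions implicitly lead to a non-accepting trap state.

Remember how much of `ca` the current input suffix matches. State q0 means no match yet; q1 means the last symbol is `c`; q2 means the last 2 symbols are `ca`. Only q2 accepts. On a mismatch, fall back to the longest proper suffix that is still a prefix of `ca`.
        a   b   c  
>  q0   q0  q0  q1 
   q1   q2  q0  q1 
 * q2   q0  q0  q1 
(> = start, * = accepting)

start=q0 accept=q2 q0-a->q0 q0-b->q0 q0-c->q1 q1-a->q2 q1-b->q0 q1-c->q1 q2-a->q0 q2-b->q0 q2-c->q1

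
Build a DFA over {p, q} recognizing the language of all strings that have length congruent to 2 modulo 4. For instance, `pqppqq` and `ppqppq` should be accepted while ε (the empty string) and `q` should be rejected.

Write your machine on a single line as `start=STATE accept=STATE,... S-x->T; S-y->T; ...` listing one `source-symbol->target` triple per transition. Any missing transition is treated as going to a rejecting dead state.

start=A; accept=C; A-p->B; A-q->B; B-p->C; B-q->C; C-p->D; C-q->D; D-p->A; D-q->A

Only the length mod 4 matters, so use a 4-cycle: from any state, every input symbol moves to the next state, wrapping D back to A. Mark C accepting.
4 states suffice.
       p  q 
>  A   B  B 
   B   C  C 
 * C   D  D 
   D   A  A 
(> = start, * = accepting)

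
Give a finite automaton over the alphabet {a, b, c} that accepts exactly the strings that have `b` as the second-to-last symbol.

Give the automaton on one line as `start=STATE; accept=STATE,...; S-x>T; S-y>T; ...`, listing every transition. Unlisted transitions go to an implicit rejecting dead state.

A DFA must remember the last 2 symbols (since which symbol is second-to-last isn't known until the input ends). Use one state per possible window of the last ≤2 symbols; accept from those whose window starts with `b`.
13 states suffice.
          a    b    c  
>  s0     s1   s2   s3 
   s1     s4   s5   s6 
   s2     s7   s8   s9 
   s3    s10  s11  s12 
   s4     s4   s5   s6 
   s5     s7   s8   s9 
   s6    s10  s11  s12 
 * s7     s4   s5   s6 
 * s8     s7   s8   s9 
 * s9    s10  s11  s12 
   s10    s4   s5   s6 
   s11    s7   s8   s9 
   s12   s10  s11  s12 
(> = start, * = accepting)

start=s0; accept=s7,s8,s9; s0-a>s1; s0-b>s2; s0-c>s3; s1-a>s4; s1-b>s5; s1-c>s6; s2-a>s7; s2-b>s8; s2-c>s9; s3-a>s10; s3-b>s11; s3-c>s12; s4-a>s4; s4-b>s5; s4-c>s6; s5-a>s7; s5-b>s8; s5-c>s9; s6-a>s10; s6-b>s11; s6-c>s12; s7-a>s4; s7-b>s5; s7-c>s6; s8-a>s7; s8-b>s8; s8-c>s9; s9-a>s10; s9-b>s11; s9-c>s12; s10-a>s4; s10-b>s5; s10-c>s6; s11-a>s7; s11-b>s8; s11-c>s9; s12-a>s10; s12-b>s11; s12-c>s12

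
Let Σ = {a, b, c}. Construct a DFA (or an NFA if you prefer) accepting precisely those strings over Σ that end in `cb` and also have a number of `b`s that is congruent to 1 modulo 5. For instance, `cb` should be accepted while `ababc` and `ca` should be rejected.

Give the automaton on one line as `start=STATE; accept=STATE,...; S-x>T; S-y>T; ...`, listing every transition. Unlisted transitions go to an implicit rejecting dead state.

start=q0; accept=q5; q0-a>q0; q0-b>q1; q0-c>q2; q1-a>q1; q1-b>q3; q1-c>q4; q2-a>q0; q2-b>q5; q2-c>q2; q3-a>q3; q3-b>q6; q3-c>q7; q4-a>q1; q4-b>q8; q4-c>q4; q5-a>q1; q5-b>q3; q5-c>q4; q6-a>q6; q6-b>q9; q6-c>q10; q7-a>q3; q7-b>q11; q7-c>q7; q8-a>q3; q8-b>q6; q8-c>q7; q9-a>q9; q9-b>q0; q9-c>q12; q10-a>q6; q10-b>q13; q10-c>q10; q11-a>q6; q11-b>q9; q11-c>q10; q12-a>q9; q12-b>q14; q12-c>q12; q13-a>q9; q13-b>q0; q13-c>q12; q14-a>q0; q14-b>q1; q14-c>q2

Run two small machines in parallel and take their product. The first has 3 states tracking how much of the suffix `cb` has currently been matched; the second has 5 states tracking the count of `b`s modulo 5. A product state is a pair (one from each), accepting exactly when both do.
A 15-state machine:
          a    b    c  
>  q0     q0   q1   q2 
   q1     q1   q3   q4 
   q2     q0   q5   q2 
   q3     q3   q6   q7 
   q4     q1   q8   q4 
 * q5     q1   q3   q4 
   q6     q6   q9  q10 
   q7     q3  q11   q7 
   q8     q3   q6   q7 
   q9     q9   q0  q12 
   q10    q6  q13  q10 
   q11    q6   q9  q10 
   q12    q9  q14  q12 
   q13    q9   q0  q12 
   q14    q0   q1   q2 
(> = start, * = accepting)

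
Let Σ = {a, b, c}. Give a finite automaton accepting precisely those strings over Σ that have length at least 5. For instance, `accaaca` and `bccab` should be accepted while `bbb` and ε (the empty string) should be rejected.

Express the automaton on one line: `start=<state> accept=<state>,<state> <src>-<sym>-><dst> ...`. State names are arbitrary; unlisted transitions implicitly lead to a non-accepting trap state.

We only need to distinguish lengths 0, 1, …, 5, and '>5'. Chain q0 → q1 → q2 → q3 → q4 → q5 → q6 on every symbol, with q6 looping. Accepting states: {q5, q6}.
A 7-state machine:
        a   b   c  
>  q0   q1  q1  q1 
   q1   q2  q2  q2 
   q2   q3  q3  q3 
   q3   q4  q4  q4 
   q4   q5  q5  q5 
 * q5   q6  q6  q6 
 * q6   q6  q6  q6 
(> = start, * = accepting)

start=q0 accept=q5,q6 q0-a->q1 q0-b->q1 q0-c->q1 q1-a->q2 q1-b->q2 q1-c->q2 q2-a->q3 q2-b->q3 q2-c->q3 q3-a->q4 q3-b->q4 q3-c->q4 q4-a->q5 q4-b->q5 q4-c->q5 q5-a->q6 q5-b->q6 q5-c->q6 q6-a->q6 q6-b->q6 q6-c->q6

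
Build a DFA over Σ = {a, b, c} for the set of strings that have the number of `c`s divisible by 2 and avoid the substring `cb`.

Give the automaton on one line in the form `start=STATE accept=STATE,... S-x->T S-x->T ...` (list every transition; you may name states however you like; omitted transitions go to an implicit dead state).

Run two small machines in parallel and take their product. One (2 states) tracks the count of `c`s modulo 2; the other (3 states) tracks partial matches of the forbidden pattern `cb`. Each combined state is a pair, one component from each; accept when both components accept. Equivalent product states are then merged.
With 5 states:
        a   b   c  
>* s0   s0  s0  s1 
   s1   s2  s3  s4 
   s2   s2  s2  s4 
   s3   s3  s3  s3 
 * s4   s0  s3  s1 
(> = start, * = accepting)

start=s0 accept=s0,s4 s0-a->s0 s0-b->s0 s0-c->s1 s1-a->s2 s1-b->s3 s1-c->s4 s2-a->s2 s2-b->s2 s2-c->s4 s3-a->s3 s3-b->s3 s3-c->s3 s4-a->s0 s4-b->s3 s4-c->s1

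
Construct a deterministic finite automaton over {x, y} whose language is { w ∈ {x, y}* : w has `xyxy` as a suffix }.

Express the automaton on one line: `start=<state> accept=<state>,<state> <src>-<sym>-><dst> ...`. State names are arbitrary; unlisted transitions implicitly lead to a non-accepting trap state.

Remember how much of `xyxy` the current input suffix matches. State s0 means no match yet; s1 means the last symbol is `x`; s2 means the last 2 symbols are `xy`; s3 means the last 3 symbols are `xyx`; s4 means the last 4 symbols are `xyxy`. Only s4 accepts. On a mismatch, fall back to the longest proper suffix that is still a prefix of `xyxy`.
        x   y  
>  s0   s1  s0 
   s1   s1  s2 
   s2   s3  s0 
   s3   s1  s4 
 * s4   s3  s0 
(> = start, * = accepting)

start=s0 accept=s4 s0-x->s1 s0-y->s0 s1-x->s1 s1-y->s2 s2-x->s3 s2-y->s0 s3-x->s1 s3-y->s4 s4-x->s3 s4-y->s0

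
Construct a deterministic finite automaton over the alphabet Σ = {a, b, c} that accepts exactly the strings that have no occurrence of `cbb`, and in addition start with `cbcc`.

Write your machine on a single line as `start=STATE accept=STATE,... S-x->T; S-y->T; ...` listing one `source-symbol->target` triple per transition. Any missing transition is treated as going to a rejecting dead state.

start=q0; accept=q5,q6,q7; q0-a->q1; q0-b->q1; q0-c->q2; q1-a->q1; q1-b->q1; q1-c->q1; q2-a->q1; q2-b->q3; q2-c->q1; q3-a->q1; q3-b->q1; q3-c->q4; q4-a->q1; q4-b->q1; q4-c->q5; q5-a->q6; q5-b->q7; q5-c->q5; q6-a->q6; q6-b->q6; q6-c->q5; q7-a->q6; q7-b->q1; q7-c->q5

Handle the two conditions separately and then intersect. One (4 states) tracks partial matches of the forbidden pattern `cbb`; the other (6 states) tracks whether the input so far still matches the prefix `cbcc`. Each combined state is a pair, one component from each; accept when both components accept. Equivalent product states are then merged.
8 states suffice.
        a   b   c  
>  q0   q1  q1  q2 
   q1   q1  q1  q1 
   q2   q1  q3  q1 
   q3   q1  q1  q4 
   q4   q1  q1  q5 
 * q5   q6  q7  q5 
 * q6   q6  q6  q5 
 * q7   q6  q1  q5 
(> = start, * = accepting)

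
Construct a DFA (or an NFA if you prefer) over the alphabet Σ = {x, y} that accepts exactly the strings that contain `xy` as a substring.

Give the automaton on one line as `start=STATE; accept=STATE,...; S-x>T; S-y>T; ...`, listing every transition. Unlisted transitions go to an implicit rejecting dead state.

start=q0; accept=q2; q0-x>q1; q0-y>q0; q1-x>q1; q1-y>q2; q2-x>q2; q2-y>q2

States q0..q1 record the length of the longest prefix of `xy` that matches the current input suffix. Reaching q2 means `xy` has been seen, and we stay there forever. Accept from q2.
3 states suffice.
        x   y  
>  q0   q1  q0 
   q1   q1  q2 
 * q2   q2  q2 
(> = start, * = accepting)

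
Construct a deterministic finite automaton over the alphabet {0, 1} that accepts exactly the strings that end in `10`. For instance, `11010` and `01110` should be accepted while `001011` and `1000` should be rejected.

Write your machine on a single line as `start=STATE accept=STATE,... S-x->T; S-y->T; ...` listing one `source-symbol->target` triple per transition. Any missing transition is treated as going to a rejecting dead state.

start=S0; accept=S2; S0-0->S0; S0-1->S1; S1-0->S2; S1-1->S1; S2-0->S0; S2-1->S1

Remember how much of `10` the current input suffix matches. State S0 means no match yet; S1 means the last symbol is `1`; S2 means the last 2 symbols are `10`. Only S2 accepts. On a mismatch, fall back to the longest proper suffix that is still a prefix of `10`.
        0   1  
>  S0   S0  S1 
   S1   S2  S1 
 * S2   S0  S1 
(> = start, * = accepting)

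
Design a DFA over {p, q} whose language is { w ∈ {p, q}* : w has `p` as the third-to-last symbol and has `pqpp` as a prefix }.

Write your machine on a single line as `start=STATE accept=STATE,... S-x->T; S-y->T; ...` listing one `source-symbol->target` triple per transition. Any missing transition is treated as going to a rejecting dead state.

Run two small machines in parallel and take their product. The first has 15 states tracking the last 3 symbols read; the second has 6 states tracking whether the input so far still matches the prefix `pqpp`. A product state is a pair (one from each), accepting exactly when both do.
With 24 states:
          p    q  
>  s0     s1   s2 
   s1     s3   s4 
   s2     s5   s6 
   s3     s7   s8 
   s4     s9  s10 
   s5    s11  s12 
   s6    s13  s14 
   s7     s7   s8 
   s8    s15  s10 
   s9    s16  s12 
   s10   s13  s14 
   s11    s7   s8 
   s12   s15  s10 
   s13   s11  s12 
   s14   s13  s14 
   s15   s11  s12 
   s16   s17  s18 
 * s17   s17  s18 
 * s18   s19  s20 
 * s19   s16  s21 
 * s20   s22  s23 
   s21   s19  s20 
   s22   s16  s21 
   s23   s22  s23 
(> = start, * = accepting)

start=s0; accept=s17,s18,s19,s20; s0-p->s1; s0-q->s2; s1-p->s3; s1-q->s4; s2-p->s5; s2-q->s6; s3-p->s7; s3-q->s8; s4-p->s9; s4-q->s10; s5-p->s11; s5-q->s12; s6-p->s13; s6-q->s14; s7-p->s7; s7-q->s8; s8-p->s15; s8-q->s10; s9-p->s16; s9-q->s12; s10-p->s13; s10-q->s14; s11-p->s7; s11-q->s8; s12-p->s15; s12-q->s10; s13-p->s11; s13-q->s12; s14-p->s13; s14-q->s14; s15-p->s11; s15-q->s12; s16-p->s17; s16-q->s18; s17-p->s17; s17-q->s18; s18-p->s19; s18-q->s20; s19-p->s16; s19-q->s21; s20-p->s22; s20-q->s23; s21-p->s19; s21-q->s20; s22-p->s16; s22-q->s21; s23-p->s22; s23-q->s23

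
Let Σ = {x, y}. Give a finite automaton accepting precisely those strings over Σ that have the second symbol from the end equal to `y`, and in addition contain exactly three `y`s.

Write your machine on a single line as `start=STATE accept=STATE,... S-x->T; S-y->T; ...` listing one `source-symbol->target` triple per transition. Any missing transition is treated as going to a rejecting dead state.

Run two small machines in parallel and take their product. The first has 7 states tracking the last 2 symbols read; the second has 5 states tracking the count of `y`s, saturating at 4. A product state is a pair (one from each), accepting exactly when both do. Minimizing collapses redundant product states.
With 8 states:
        x   y  
>  S0   S0  S1 
   S1   S1  S2 
   S2   S3  S4 
   S3   S3  S5 
 * S4   S6  S7 
   S5   S6  S7 
 * S6   S7  S7 
   S7   S7  S7 
(> = start, * = accepting)

start=S0; accept=S4,S6; S0-x->S0; S0-y->S1; S1-x->S1; S1-y->S2; S2-x->S3; S2-y->S4; S3-x->S3; S3-y->S5; S4-x->S6; S4-y->S7; S5-x->S6; S5-y->S7; S6-x->S7; S6-y->S7; S7-x->S7; S7-y->S7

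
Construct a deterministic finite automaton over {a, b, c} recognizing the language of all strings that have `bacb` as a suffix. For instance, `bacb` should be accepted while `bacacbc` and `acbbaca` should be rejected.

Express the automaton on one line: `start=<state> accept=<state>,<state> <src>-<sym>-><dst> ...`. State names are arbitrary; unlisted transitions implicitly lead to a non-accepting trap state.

Remember how much of `bacb` the current input suffix matches. State s0 means no match yet; s1 means the last symbol is `b`; s2 means the last 2 symbols are `ba`; s3 means the last 3 symbols are `bac`; s4 means the last 4 symbols are `bacb`. Only s4 accepts. On a mismatch, fall back to the longest proper suffix that is still a prefix of `bacb`.
5 states suffice.
        a   b   c  
>  s0   s0  s1  s0 
   s1   s2  s1  s0 
   s2   s0  s1  s3 
   s3   s0  s4  s0 
 * s4   s2  s1  s0 
(> = start, * = accepting)

start=s0 accept=s4 s0-a->s0 s0-b->s1 s0-c->s0 s1-a->s2 s1-b->s1 s1-c->s0 s2-a->s0 s2-b->s1 s2-c->s3 s3-a->s0 s3-b->s4 s3-c->s0 s4-a->s2 s4-b->s1 s4-c->s0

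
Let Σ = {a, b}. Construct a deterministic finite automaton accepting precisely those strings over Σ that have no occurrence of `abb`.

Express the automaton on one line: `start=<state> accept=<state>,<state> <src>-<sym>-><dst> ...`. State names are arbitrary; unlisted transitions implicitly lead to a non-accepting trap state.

start=s0 accept=s0,s1,s2 s0-a->s1 s0-b->s0 s1-a->s1 s1-b->s2 s2-a->s1 s2-b->s3 s3-a->s3 s3-b->s3

This is the complement of 'contains `abb`'. Use the same substring-matching states — s0 through s3 holding how much of `abb` has just been matched — but flip the accepting set: everything except the trap s3 accepts.
4 states suffice.
        a   b  
>* s0   s1  s0 
 * s1   s1  s2 
 * s2   s1  s3 
   s3   s3  s3 
(> = start, * = accepting)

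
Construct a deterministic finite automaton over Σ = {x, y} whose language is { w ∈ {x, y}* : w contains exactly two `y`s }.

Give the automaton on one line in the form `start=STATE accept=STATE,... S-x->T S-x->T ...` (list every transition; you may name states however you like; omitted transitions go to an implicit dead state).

start=S0 accept=S2 S0-x->S0 S0-y->S1 S1-x->S1 S1-y->S2 S2-x->S2 S2-y->S3 S3-x->S3 S3-y->S3

Count `y`s, saturating at 3: states S0 through S2 mean 0 through 2 `y`s seen; S3 means more than 2. Each `y` increments (capped at S3); other symbols loop. Accept from {S2}.
With 4 states:
        x   y  
>  S0   S0  S1 
   S1   S1  S2 
 * S2   S2  S3 
   S3   S3  S3 
(> = start, * = accepting)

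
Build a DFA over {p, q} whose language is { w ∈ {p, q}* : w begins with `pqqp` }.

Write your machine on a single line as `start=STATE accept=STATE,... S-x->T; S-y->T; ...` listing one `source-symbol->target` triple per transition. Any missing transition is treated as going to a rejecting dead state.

start=A; accept=E; A-p->B; A-q->F; B-p->F; B-q->C; C-p->F; C-q->D; D-p->E; D-q->F; E-p->E; E-q->E; F-p->F; F-q->F

Walk along `pqqp` while the input agrees: from A take `p` to B, and so on. Any deviation drops to the rejecting sink F. Once E is reached the prefix is confirmed and every continuation is accepted.
       p  q 
>  A   B  F 
   B   F  C 
   C   F  D 
   D   E  F 
 * E   E  E 
   F   F  F 
(> = start, * = accepting)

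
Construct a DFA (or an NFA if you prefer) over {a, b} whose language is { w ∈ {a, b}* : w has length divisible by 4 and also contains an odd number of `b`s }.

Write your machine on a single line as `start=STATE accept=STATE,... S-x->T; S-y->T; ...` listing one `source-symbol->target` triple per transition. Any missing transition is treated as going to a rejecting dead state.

start=q0; accept=q7; q0-a->q1; q0-b->q2; q1-a->q3; q1-b->q4; q2-a->q4; q2-b->q3; q3-a->q5; q3-b->q6; q4-a->q6; q4-b->q5; q5-a->q0; q5-b->q7; q6-a->q7; q6-b->q0; q7-a->q2; q7-b->q1

Run two small machines in parallel and take their product. One (4 states) tracks the input length modulo 4; the other (2 states) tracks the count of `b`s modulo 2. Each combined state is a pair, one component from each; accept when both components accept.
8 states suffice.
        a   b  
>  q0   q1  q2 
   q1   q3  q4 
   q2   q4  q3 
   q3   q5  q6 
   q4   q6  q5 
   q5   q0  q7 
   q6   q7  q0 
 * q7   q2  q1 
(> = start, * = accepting)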